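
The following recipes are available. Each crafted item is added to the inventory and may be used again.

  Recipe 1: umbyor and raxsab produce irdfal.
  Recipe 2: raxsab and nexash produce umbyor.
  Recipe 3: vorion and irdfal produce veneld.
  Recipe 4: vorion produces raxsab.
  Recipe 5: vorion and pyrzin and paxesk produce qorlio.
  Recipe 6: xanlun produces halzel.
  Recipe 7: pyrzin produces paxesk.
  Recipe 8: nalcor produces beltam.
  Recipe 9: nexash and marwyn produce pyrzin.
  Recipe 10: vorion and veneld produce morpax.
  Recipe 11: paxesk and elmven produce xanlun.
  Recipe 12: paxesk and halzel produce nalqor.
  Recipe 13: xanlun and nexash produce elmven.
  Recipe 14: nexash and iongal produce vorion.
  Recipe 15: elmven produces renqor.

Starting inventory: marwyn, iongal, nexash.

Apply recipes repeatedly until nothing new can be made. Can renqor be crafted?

No

renqor would need elmven (Recipe 15), but elmven is never obtained.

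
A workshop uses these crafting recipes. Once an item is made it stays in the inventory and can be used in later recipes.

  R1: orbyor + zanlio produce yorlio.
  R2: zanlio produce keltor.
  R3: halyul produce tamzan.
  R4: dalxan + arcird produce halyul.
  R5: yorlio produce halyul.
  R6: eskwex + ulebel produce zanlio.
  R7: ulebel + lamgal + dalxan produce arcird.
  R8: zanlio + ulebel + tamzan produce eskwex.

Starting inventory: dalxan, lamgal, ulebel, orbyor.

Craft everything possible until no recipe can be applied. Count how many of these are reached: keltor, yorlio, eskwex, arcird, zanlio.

1

ulebel + lamgal + dalxan → arcird (R7).
keltor would need zanlio (R2), but zanlio is never obtained.
yorlio would need orbyor and zanlio (R1), but zanlio is never obtained.
eskwex would need zanlio, ulebel, and tamzan (R8), but zanlio is never obtained.
arcird: reached.
zanlio would need eskwex and ulebel (R6), but eskwex is never obtained.
Reached: arcird — 1 of the 5.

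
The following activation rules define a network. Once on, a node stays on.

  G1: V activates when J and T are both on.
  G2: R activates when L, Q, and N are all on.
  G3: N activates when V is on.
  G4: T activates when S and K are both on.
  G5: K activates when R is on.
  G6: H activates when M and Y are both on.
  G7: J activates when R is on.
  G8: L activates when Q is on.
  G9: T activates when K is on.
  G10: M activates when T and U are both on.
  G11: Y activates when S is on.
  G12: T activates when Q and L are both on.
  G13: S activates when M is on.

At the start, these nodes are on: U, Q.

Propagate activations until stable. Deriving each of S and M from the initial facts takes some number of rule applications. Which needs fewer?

M: G8: Q on → L on. G12: Q and L on → T on. G10: T and U on → M on. [3 rule applications]
S: Q is on, so L activates (G8). G12: Q and L on → T on. G10: T and U on → M on. M is on, so S activates (G13). [4 rule applications]
M needs fewer.

M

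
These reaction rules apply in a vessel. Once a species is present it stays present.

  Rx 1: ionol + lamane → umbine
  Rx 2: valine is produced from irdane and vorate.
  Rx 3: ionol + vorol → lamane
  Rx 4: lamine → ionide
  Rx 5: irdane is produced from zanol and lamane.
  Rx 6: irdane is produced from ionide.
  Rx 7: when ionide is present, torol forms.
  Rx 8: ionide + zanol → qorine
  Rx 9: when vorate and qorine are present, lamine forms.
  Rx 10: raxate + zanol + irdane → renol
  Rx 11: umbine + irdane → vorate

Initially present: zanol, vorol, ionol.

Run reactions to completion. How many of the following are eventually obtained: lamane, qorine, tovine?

ionol and vorol present → lamane forms (Rx 3).
lamane: reached.
qorine would need ionide and zanol (Rx 8), but ionide never forms.
No rule produces tovine, and it is not given.
Reached: lamane — 1 of the 3.

1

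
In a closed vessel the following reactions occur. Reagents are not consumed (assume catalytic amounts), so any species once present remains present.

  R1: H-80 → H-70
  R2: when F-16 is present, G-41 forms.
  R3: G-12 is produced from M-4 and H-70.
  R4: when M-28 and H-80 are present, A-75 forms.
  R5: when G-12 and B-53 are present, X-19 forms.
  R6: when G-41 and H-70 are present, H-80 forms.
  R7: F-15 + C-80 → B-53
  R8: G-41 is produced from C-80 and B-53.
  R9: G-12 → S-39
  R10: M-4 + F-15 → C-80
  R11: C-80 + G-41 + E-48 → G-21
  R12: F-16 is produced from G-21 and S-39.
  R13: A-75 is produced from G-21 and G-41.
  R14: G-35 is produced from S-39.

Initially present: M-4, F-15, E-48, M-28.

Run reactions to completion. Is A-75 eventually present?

Yes

M-4 and F-15 present → C-80 forms (R10).
F-15 and C-80 present → B-53 forms (R7).
C-80 and B-53 present → G-41 forms (R8).
C-80, G-41, and E-48 present → G-21 forms (R11).
G-21 and G-41 present → A-75 forms (R13).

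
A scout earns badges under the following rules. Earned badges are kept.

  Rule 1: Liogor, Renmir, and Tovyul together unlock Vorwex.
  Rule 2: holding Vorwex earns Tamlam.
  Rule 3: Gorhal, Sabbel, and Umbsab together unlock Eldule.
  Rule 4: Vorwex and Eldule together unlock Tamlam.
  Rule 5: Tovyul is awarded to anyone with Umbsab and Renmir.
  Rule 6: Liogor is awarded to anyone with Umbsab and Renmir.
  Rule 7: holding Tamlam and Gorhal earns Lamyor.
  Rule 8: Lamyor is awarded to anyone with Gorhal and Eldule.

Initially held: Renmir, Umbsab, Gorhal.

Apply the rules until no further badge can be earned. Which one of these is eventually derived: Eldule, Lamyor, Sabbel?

With Umbsab and Renmir, Liogor is earned (Rule 6).
With Umbsab and Renmir, Tovyul is earned (Rule 5).
With Liogor, Renmir, and Tovyul, Vorwex is earned (Rule 1).
With Vorwex, Tamlam is earned (Rule 2).
With Tamlam and Gorhal, Lamyor is earned (Rule 7).
Eldule would need Gorhal, Sabbel, and Umbsab (Rule 3), but Sabbel is never earned. No rule produces Sabbel, and it is not given.

Lamyor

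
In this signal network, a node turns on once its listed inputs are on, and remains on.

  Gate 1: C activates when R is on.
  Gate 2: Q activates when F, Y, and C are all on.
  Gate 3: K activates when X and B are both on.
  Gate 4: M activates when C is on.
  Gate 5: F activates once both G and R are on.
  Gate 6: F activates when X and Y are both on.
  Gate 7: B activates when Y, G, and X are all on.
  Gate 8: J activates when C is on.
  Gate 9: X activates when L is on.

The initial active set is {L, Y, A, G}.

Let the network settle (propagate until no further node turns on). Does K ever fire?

L is on, so X activates (Gate 9).
Y, G, and X are on, so B activates (Gate 7).
Gate 3: X and B on → K on.

Yes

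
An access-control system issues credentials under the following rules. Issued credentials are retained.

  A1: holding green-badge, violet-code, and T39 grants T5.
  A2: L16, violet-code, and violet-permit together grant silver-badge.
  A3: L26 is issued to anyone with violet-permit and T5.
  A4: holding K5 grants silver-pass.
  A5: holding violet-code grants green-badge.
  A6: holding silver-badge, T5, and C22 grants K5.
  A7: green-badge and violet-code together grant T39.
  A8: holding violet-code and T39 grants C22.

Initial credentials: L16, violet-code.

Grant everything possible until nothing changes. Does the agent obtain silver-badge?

No

silver-badge would need L16, violet-code, and violet-permit (A2), but violet-permit is never granted.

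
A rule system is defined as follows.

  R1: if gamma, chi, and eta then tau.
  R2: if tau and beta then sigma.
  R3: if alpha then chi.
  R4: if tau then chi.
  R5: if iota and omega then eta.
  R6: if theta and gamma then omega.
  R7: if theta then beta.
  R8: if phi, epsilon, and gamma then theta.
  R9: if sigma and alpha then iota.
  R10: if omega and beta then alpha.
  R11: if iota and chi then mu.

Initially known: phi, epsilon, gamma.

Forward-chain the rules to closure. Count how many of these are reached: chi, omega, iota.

From phi, epsilon, and gamma, R8 gives theta.
From theta and gamma, R6 gives omega.
theta holds, so beta follows (R7).
From omega and beta, R10 gives alpha.
From alpha, R3 gives chi.
chi: reached.
omega: reached.
iota would need sigma and alpha (R9), but sigma is never established.
Reached: chi and omega — 2 of the 3.

2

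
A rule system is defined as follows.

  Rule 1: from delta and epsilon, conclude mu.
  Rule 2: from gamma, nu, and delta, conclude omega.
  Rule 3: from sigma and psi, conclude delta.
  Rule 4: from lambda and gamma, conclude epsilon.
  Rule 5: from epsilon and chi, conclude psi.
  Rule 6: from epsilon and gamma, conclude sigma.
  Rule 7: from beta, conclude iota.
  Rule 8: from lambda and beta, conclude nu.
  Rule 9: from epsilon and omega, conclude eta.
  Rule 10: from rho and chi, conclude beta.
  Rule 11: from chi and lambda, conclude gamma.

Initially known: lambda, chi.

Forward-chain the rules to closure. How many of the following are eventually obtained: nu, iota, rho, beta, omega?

nu would need lambda and beta (Rule 8), but beta is never established.
iota would need beta (Rule 7), but beta is never established.
No rule produces rho, and it is not given.
beta would need rho and chi (Rule 10), but rho is never established.
omega would need gamma, nu, and delta (Rule 2), but nu is never established.
None of the 5 are reached.

0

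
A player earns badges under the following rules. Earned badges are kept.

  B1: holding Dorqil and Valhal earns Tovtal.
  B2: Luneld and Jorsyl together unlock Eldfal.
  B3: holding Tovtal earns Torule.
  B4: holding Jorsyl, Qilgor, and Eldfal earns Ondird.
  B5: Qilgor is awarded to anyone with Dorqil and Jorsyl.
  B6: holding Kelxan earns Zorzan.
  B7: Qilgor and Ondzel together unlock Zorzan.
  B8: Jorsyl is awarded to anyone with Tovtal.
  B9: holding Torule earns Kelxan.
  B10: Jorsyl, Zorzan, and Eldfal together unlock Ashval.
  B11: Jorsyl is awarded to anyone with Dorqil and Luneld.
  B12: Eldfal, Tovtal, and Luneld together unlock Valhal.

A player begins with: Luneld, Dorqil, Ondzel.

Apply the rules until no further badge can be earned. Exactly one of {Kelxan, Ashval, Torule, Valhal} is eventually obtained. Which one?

Ashval

With Dorqil and Luneld, Jorsyl is earned (B11).
With Dorqil and Jorsyl, Qilgor is earned (B5).
With Luneld and Jorsyl, Eldfal is earned (B2).
With Qilgor and Ondzel, Zorzan is earned (B7).
With Jorsyl, Zorzan, and Eldfal, Ashval is earned (B10).
Torule would need Tovtal (B3), but Tovtal is never earned. Kelxan would need Torule (B9), but Torule is never earned. Valhal would need Eldfal, Tovtal, and Luneld (B12), but Tovtal is never earned.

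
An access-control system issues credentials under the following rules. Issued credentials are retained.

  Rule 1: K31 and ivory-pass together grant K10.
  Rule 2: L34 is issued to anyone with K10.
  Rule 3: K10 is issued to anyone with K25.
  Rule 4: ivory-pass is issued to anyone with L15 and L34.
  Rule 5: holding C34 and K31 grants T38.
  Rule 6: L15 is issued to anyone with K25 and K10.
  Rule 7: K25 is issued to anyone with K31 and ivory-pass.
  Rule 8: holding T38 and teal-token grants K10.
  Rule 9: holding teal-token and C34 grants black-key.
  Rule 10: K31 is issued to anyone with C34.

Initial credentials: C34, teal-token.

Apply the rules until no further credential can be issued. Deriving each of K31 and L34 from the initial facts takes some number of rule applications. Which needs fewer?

K31: Holding C34 grants K31 (Rule 10). [1 rule application]
L34: Holding C34 grants K31 (Rule 10). Holding C34 and K31 grants T38 (Rule 5). Holding T38 and teal-token grants K10 (Rule 8). Holding K10 grants L34 (Rule 2). [4 rule applications]
K31 needs fewer.

K31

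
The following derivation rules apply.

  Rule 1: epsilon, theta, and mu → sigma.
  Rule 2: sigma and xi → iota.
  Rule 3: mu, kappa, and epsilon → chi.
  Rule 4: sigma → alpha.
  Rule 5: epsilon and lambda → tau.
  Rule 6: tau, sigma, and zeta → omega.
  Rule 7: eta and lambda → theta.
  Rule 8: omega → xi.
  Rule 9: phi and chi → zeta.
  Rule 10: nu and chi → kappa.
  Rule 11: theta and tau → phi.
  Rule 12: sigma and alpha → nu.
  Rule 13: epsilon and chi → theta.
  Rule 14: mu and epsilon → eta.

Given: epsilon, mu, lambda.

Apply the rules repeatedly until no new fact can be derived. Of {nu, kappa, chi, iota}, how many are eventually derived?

1

From mu and epsilon, Rule 14 gives eta.
eta and lambda hold, so theta follows (Rule 7).
epsilon, theta, and mu hold, so sigma follows (Rule 1).
From sigma, Rule 4 gives alpha.
sigma and alpha hold, so nu follows (Rule 12).
nu: reached.
kappa would need nu and chi (Rule 10), but chi is never established.
chi would need mu, kappa, and epsilon (Rule 3), but kappa is never established.
iota would need sigma and xi (Rule 2), but xi is never established.
Reached: nu — 1 of the 4.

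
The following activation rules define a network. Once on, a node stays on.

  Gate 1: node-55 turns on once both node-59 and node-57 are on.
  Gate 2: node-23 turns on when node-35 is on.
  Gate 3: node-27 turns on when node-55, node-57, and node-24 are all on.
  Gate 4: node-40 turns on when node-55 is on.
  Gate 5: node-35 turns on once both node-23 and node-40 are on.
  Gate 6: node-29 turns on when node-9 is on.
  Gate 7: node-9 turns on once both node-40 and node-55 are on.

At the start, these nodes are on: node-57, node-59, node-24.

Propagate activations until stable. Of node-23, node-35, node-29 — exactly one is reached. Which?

node-29

node-59 and node-57 are on, so node-55 turns on (Gate 1).
node-55 is on, so node-40 turns on (Gate 4).
Gate 7: node-40 and node-55 on → node-9 on.
Gate 6: node-9 on → node-29 on.
node-23 would need node-35 (Gate 2), but node-35 never turns on. node-35 would need node-23 and node-40 (Gate 5), but node-23 never turns on.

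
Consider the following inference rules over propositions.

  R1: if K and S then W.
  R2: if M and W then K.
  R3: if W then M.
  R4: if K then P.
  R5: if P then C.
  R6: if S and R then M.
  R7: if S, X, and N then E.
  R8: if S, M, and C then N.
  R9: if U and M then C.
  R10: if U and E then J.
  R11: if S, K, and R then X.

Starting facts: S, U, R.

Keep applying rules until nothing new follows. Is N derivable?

Yes

From S and R, R6 gives M.
U and M hold, so C follows (R9).
S, M, and C hold, so N follows (R8).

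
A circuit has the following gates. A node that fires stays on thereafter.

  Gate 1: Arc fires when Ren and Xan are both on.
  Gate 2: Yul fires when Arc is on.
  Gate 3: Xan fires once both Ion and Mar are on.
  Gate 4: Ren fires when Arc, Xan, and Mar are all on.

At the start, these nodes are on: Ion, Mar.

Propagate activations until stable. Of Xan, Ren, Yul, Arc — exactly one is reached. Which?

Xan

Gate 3: Ion and Mar on → Xan on.
Arc would need Ren and Xan (Gate 1), but Ren never turns on. Yul would need Arc (Gate 2), but Arc never turns on. Ren would need Arc, Xan, and Mar (Gate 4), but Arc never turns on.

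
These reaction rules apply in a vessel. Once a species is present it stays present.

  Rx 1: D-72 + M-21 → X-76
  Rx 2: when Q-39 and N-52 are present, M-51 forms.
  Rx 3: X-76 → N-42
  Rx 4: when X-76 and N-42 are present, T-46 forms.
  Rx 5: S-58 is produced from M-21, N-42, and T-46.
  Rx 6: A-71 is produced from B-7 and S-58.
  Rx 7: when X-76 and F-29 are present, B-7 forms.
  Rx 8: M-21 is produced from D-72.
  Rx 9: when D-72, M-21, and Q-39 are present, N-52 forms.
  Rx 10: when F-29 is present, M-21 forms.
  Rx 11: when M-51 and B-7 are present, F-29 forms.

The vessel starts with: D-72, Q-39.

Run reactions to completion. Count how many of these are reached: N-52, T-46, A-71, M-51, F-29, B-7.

D-72 present → M-21 forms (Rx 8).
D-72, M-21, and Q-39 present → N-52 forms (Rx 9).
D-72 and M-21 present → X-76 forms (Rx 1).
Q-39 and N-52 present → M-51 forms (Rx 2).
X-76 present → N-42 forms (Rx 3).
X-76 and N-42 present → T-46 forms (Rx 4).
N-52: reached.
T-46: reached.
A-71 would need B-7 and S-58 (Rx 6), but B-7 never forms.
M-51: reached.
F-29 would need M-51 and B-7 (Rx 11), but B-7 never forms.
B-7 would need X-76 and F-29 (Rx 7), but F-29 never forms.
Reached: N-52, T-46, and M-51 — 3 of the 6.

3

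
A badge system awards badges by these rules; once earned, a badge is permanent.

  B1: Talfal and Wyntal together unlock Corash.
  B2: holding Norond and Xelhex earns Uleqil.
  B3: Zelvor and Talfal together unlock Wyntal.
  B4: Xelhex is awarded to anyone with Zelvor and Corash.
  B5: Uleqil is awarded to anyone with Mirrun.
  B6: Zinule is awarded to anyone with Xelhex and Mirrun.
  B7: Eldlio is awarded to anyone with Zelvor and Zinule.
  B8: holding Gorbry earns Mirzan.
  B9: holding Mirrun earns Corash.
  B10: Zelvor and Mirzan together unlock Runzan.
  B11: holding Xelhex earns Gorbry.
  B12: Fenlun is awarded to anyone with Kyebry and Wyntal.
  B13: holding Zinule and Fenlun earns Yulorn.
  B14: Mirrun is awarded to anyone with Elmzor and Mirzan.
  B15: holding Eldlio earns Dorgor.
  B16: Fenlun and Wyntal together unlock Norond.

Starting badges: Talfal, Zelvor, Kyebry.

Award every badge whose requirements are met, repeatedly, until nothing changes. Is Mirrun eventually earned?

Mirrun would need Elmzor and Mirzan (B14), but Elmzor is never earned.

No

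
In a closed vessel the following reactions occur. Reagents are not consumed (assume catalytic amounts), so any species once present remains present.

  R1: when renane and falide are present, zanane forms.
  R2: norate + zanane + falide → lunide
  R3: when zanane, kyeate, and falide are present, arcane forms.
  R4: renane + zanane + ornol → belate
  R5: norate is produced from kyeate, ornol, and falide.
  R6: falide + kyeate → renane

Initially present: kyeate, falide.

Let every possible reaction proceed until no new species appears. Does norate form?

norate would need kyeate, ornol, and falide (R5), but ornol never forms.

No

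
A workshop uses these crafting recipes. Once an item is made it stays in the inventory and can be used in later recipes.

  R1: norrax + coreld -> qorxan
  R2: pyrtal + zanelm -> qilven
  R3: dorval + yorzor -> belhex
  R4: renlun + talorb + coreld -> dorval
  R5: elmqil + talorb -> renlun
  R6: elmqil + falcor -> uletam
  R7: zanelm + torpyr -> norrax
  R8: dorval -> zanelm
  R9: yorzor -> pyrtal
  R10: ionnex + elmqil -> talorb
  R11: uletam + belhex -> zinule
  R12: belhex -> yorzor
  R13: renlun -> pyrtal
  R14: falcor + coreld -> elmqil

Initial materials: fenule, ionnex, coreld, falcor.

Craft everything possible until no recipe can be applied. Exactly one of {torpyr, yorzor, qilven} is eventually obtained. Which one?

Using R14, falcor and coreld make elmqil.
Using R10, ionnex and elmqil make talorb.
Using R5, elmqil and talorb make renlun.
Using R4, renlun, talorb, and coreld make dorval.
Using R13, renlun makes pyrtal.
Using R8, dorval makes zanelm.
Using R2, pyrtal and zanelm make qilven.
yorzor would need belhex (R12), but belhex is never obtained. No rule produces torpyr, and it is not given.

qilven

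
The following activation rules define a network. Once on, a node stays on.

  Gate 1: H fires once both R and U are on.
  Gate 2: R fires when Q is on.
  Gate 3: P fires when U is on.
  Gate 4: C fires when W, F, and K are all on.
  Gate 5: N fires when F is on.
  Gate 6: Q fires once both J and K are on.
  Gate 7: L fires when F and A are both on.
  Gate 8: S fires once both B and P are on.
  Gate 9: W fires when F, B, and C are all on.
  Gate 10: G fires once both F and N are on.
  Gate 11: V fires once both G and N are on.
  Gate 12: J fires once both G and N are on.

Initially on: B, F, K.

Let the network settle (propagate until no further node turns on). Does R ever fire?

F is on, so N fires (Gate 5).
Gate 10: F and N on → G on.
G and N are on, so J fires (Gate 12).
J and K are on, so Q fires (Gate 6).
Q is on, so R fires (Gate 2).

Yes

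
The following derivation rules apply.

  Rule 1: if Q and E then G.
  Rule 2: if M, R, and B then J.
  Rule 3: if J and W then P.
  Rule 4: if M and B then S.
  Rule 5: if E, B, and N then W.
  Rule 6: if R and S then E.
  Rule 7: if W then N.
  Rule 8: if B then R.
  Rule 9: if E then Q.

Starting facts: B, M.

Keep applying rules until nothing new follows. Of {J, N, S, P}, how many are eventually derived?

2

M and B hold, so S follows (Rule 4).
From B, Rule 8 gives R.
From M, R, and B, Rule 2 gives J.
J: reached.
N would need W (Rule 7), but W is never established.
S: reached.
P would need J and W (Rule 3), but W is never established.
Reached: J and S — 2 of the 4.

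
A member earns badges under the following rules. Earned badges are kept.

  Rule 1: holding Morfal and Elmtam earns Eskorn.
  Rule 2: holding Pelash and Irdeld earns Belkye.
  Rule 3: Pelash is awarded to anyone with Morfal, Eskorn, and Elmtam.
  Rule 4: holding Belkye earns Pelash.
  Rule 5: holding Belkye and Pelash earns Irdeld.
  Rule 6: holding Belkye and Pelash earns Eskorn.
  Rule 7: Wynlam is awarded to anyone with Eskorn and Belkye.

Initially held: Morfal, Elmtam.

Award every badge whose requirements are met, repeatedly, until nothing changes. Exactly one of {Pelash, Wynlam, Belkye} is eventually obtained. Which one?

Pelash

With Morfal and Elmtam, Eskorn is earned (Rule 1).
With Morfal, Eskorn, and Elmtam, Pelash is earned (Rule 3).
Wynlam would need Eskorn and Belkye (Rule 7), but Belkye is never earned. Belkye would need Pelash and Irdeld (Rule 2), but Irdeld is never earned.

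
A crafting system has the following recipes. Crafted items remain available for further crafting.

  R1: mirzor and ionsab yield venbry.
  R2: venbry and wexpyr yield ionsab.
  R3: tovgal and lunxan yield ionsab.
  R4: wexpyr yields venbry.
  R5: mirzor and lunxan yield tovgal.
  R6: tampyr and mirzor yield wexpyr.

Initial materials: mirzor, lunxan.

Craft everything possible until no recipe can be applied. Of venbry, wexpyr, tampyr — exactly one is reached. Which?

venbry

mirzor and lunxan → tovgal (R5).
tovgal and lunxan → ionsab (R3).
Using R1, mirzor and ionsab make venbry.
wexpyr would need tampyr and mirzor (R6), but tampyr is never obtained. No rule produces tampyr, and it is not given.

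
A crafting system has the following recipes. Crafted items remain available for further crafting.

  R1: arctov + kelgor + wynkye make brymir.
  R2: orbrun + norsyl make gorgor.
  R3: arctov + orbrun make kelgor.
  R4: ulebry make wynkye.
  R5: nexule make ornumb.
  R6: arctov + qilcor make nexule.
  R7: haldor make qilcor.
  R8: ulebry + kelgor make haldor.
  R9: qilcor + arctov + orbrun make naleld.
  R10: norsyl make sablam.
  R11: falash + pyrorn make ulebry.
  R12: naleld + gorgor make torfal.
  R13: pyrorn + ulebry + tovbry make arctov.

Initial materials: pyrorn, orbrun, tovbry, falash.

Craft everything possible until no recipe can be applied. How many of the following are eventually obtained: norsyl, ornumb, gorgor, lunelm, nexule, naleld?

3

falash + pyrorn → ulebry (R11).
Using R13, pyrorn, ulebry, and tovbry make arctov.
arctov + orbrun → kelgor (R3).
Using R8, ulebry and kelgor make haldor.
haldor → qilcor (R7).
qilcor + arctov + orbrun → naleld (R9).
arctov + qilcor → nexule (R6).
nexule → ornumb (R5).
No rule produces norsyl, and it is not given.
ornumb: reached.
gorgor would need orbrun and norsyl (R2), but norsyl is never obtained.
No rule produces lunelm, and it is not given.
nexule: reached.
naleld: reached.
Reached: ornumb, nexule, and naleld — 3 of the 6.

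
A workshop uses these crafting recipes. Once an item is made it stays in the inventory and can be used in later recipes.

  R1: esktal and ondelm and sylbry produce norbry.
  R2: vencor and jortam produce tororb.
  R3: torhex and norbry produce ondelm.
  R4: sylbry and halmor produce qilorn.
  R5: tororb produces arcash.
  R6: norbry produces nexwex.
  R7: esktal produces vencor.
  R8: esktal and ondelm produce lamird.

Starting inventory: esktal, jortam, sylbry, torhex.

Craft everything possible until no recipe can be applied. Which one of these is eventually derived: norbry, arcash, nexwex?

arcash

esktal → vencor (R7).
Using R2, vencor and jortam make tororb.
Using R5, tororb makes arcash.
norbry would need esktal, ondelm, and sylbry (R1), but ondelm is never obtained. nexwex would need norbry (R6), but norbry is never obtained.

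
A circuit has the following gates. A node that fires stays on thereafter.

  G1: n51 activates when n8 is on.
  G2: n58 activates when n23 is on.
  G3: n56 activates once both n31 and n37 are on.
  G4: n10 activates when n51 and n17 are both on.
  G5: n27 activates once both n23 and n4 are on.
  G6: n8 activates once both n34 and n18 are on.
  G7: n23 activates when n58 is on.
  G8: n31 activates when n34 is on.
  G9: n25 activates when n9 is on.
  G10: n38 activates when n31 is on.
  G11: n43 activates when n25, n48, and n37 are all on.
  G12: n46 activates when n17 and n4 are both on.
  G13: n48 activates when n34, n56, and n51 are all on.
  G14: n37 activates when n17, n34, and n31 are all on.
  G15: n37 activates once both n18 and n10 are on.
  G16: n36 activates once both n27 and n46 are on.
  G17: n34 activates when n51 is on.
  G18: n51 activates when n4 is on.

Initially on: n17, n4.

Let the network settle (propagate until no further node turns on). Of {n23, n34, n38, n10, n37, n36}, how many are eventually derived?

4

G18: n4 on → n51 on.
G17: n51 on → n34 on.
n51 and n17 are on, so n10 activates (G4).
n34 is on, so n31 activates (G8).
n17, n34, and n31 are on, so n37 activates (G14).
n31 is on, so n38 activates (G10).
n23 would need n58 (G7), but n58 never turns on.
n34: reached.
n38: reached.
n10: reached.
n37: reached.
n36 would need n27 and n46 (G16), but n27 never turns on.
Reached: n34, n38, n10, and n37 — 4 of the 6.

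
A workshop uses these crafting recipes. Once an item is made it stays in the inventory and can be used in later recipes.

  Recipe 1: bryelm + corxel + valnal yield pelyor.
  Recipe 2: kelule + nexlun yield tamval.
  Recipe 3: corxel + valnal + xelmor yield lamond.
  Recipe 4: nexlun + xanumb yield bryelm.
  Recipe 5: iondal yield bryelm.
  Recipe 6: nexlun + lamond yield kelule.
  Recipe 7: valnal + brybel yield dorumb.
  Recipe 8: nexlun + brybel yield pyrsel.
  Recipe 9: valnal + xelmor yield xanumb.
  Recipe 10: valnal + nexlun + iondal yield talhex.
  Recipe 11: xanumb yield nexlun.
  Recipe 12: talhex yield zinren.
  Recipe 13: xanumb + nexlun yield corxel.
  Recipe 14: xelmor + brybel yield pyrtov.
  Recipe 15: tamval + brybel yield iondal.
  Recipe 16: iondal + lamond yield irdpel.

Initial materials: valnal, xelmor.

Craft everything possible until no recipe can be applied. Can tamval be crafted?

valnal + xelmor → xanumb (Recipe 9).
xanumb → nexlun (Recipe 11).
xanumb + nexlun → corxel (Recipe 13).
Using Recipe 3, corxel, valnal, and xelmor make lamond.
Using Recipe 6, nexlun and lamond make kelule.
Using Recipe 2, kelule and nexlun make tamval.

Yes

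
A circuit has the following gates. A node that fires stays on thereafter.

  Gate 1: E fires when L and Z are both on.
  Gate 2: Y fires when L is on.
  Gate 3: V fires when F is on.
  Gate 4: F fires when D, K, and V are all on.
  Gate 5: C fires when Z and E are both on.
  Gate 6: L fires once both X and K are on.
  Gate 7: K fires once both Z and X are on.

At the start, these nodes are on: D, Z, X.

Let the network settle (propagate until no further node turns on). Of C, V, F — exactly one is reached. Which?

Z and X are on, so K fires (Gate 7).
X and K are on, so L fires (Gate 6).
L and Z are on, so E fires (Gate 1).
Gate 5: Z and E on → C on.
F would need D, K, and V (Gate 4), but V never turns on. V would need F (Gate 3), but F never turns on.

C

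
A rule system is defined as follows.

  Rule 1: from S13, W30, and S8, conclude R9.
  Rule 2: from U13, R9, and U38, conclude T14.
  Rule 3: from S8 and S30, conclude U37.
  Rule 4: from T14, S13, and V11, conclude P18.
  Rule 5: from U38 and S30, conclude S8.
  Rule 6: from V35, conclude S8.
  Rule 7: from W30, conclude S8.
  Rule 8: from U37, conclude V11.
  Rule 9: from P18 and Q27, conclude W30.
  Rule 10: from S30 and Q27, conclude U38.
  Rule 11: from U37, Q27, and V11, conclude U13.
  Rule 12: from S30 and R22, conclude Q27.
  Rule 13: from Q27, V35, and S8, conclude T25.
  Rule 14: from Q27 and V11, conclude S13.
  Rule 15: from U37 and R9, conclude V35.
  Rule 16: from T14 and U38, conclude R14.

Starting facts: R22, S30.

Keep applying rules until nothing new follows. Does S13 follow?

Yes

S30 and R22 hold, so Q27 follows (Rule 12).
S30 and Q27 hold, so U38 follows (Rule 10).
U38 and S30 hold, so S8 follows (Rule 5).
From S8 and S30, Rule 3 gives U37.
U37 holds, so V11 follows (Rule 8).
Q27 and V11 hold, so S13 follows (Rule 14).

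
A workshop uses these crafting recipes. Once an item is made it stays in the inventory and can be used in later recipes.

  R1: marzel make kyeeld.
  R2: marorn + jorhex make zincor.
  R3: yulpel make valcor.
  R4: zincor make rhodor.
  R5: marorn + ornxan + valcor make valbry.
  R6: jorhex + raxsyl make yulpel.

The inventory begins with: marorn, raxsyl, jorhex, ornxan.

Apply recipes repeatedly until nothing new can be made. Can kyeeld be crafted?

kyeeld would need marzel (R1), but marzel is never obtained.

No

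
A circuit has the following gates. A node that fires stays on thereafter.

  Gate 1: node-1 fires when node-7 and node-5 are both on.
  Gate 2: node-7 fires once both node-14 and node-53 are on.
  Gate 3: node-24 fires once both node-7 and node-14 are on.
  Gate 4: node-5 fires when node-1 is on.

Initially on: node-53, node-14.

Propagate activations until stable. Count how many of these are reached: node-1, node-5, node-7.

1

node-14 and node-53 are on, so node-7 fires (Gate 2).
node-1 would need node-7 and node-5 (Gate 1), but node-5 never turns on.
node-5 would need node-1 (Gate 4), but node-1 never turns on.
node-7: reached.
Reached: node-7 — 1 of the 3.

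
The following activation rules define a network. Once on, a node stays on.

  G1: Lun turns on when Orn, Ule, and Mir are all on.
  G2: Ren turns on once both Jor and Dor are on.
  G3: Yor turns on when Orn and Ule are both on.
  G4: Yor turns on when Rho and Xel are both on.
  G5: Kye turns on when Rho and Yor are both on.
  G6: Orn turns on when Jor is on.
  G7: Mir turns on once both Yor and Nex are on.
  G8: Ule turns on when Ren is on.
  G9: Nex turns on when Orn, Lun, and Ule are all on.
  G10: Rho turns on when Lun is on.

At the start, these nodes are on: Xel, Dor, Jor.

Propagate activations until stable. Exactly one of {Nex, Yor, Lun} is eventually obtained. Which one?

Yor

Jor is on, so Orn turns on (G6).
Jor and Dor are on, so Ren turns on (G2).
G8: Ren on → Ule on.
Orn and Ule are on, so Yor turns on (G3).
Lun would need Orn, Ule, and Mir (G1), but Mir never turns on. Nex would need Orn, Lun, and Ule (G9), but Lun never turns on.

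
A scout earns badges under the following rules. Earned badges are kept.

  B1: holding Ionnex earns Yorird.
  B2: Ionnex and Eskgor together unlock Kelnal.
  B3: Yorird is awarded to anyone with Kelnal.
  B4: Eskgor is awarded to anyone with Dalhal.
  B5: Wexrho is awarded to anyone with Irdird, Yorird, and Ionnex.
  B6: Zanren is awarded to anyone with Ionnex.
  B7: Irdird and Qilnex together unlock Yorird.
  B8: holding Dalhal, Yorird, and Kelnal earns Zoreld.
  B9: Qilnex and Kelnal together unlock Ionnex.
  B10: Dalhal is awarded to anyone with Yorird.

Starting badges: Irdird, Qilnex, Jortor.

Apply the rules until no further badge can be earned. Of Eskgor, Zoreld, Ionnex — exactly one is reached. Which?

With Irdird and Qilnex, Yorird is earned (B7).
With Yorird, Dalhal is earned (B10).
With Dalhal, Eskgor is earned (B4).
Ionnex would need Qilnex and Kelnal (B9), but Kelnal is never earned. Zoreld would need Dalhal, Yorird, and Kelnal (B8), but Kelnal is never earned.

Eskgor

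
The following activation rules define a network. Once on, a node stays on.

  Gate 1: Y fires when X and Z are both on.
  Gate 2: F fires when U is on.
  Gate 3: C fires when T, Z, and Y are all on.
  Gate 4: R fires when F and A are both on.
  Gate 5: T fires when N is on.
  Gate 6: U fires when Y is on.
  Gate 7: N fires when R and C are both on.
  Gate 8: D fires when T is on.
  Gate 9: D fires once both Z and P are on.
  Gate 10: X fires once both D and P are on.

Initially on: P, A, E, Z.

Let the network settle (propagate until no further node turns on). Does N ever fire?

N would need R and C (Gate 7), but C never turns on.

No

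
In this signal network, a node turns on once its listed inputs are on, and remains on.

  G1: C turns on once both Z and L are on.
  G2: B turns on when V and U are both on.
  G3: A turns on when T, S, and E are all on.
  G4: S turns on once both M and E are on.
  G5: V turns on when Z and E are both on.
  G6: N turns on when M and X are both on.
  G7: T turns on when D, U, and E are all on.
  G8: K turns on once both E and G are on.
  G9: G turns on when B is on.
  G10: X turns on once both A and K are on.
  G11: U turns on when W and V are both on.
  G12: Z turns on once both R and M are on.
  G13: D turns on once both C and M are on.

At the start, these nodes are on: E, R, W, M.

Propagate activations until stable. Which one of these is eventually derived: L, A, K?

R and M are on, so Z turns on (G12).
Z and E are on, so V turns on (G5).
W and V are on, so U turns on (G11).
V and U are on, so B turns on (G2).
B is on, so G turns on (G9).
E and G are on, so K turns on (G8).
No rule produces L, and it is not given. A would need T, S, and E (G3), but T never turns on.

K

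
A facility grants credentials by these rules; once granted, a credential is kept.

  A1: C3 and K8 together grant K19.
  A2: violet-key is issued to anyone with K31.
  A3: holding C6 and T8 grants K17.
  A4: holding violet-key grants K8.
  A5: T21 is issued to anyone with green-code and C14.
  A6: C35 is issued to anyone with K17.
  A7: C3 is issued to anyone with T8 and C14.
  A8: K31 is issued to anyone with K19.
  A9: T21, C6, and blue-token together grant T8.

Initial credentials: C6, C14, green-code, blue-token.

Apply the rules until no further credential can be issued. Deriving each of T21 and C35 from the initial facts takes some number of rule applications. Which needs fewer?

T21

T21: Holding green-code and C14 grants T21 (A5). [1 rule application]
C35: Holding green-code and C14 grants T21 (A5). Holding T21, C6, and blue-token grants T8 (A9). Holding C6 and T8 grants K17 (A3). Holding K17 grants C35 (A6). [4 rule applications]
T21 needs fewer.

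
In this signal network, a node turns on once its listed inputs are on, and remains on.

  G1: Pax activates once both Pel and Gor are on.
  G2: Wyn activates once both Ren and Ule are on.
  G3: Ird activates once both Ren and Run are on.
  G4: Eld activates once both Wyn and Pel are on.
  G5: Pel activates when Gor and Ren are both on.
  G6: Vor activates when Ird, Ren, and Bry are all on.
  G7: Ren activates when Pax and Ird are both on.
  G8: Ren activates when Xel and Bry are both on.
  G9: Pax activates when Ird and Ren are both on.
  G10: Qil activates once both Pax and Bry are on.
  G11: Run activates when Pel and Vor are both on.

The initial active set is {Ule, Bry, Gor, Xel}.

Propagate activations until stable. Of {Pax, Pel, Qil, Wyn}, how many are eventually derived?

4

G8: Xel and Bry on → Ren on.
Ren and Ule are on, so Wyn activates (G2).
G5: Gor and Ren on → Pel on.
G1: Pel and Gor on → Pax on.
G10: Pax and Bry on → Qil on.
Pax: reached.
Pel: reached.
Qil: reached.
Wyn: reached.
All 4 are reached.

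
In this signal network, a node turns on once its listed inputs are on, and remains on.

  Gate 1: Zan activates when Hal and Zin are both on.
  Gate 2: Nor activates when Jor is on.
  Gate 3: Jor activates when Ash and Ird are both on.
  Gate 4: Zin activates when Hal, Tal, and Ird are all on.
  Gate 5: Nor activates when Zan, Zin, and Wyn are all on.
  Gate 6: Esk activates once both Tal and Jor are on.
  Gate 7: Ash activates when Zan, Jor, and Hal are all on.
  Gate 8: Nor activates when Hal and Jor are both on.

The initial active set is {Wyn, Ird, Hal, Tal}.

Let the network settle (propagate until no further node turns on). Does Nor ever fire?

Hal, Tal, and Ird are on, so Zin activates (Gate 4).
Hal and Zin are on, so Zan activates (Gate 1).
Gate 5: Zan, Zin, and Wyn on → Nor on.

Yes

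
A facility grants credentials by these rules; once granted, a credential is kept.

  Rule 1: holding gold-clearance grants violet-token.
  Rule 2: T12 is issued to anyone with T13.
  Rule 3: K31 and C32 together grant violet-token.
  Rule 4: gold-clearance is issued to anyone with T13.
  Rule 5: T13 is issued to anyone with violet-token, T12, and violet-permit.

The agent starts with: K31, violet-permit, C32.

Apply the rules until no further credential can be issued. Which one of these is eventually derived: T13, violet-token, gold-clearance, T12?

violet-token

Holding K31 and C32 grants violet-token (Rule 3).
T12 would need T13 (Rule 2), but T13 is never granted. T13 would need violet-token, T12, and violet-permit (Rule 5), but T12 is never granted. gold-clearance would need T13 (Rule 4), but T13 is never granted.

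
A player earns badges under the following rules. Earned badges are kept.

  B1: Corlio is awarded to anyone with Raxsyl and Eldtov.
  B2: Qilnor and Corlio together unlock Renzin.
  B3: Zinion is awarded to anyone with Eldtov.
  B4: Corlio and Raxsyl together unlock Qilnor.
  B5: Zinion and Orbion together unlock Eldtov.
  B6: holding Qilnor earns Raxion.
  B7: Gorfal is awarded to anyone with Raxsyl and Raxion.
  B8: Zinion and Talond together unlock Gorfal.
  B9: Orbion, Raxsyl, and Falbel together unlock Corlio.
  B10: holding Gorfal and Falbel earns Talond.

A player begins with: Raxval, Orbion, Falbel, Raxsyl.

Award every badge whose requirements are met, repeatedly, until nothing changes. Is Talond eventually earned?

With Orbion, Raxsyl, and Falbel, Corlio is earned (B9).
With Corlio and Raxsyl, Qilnor is earned (B4).
With Qilnor, Raxion is earned (B6).
With Raxsyl and Raxion, Gorfal is earned (B7).
With Gorfal and Falbel, Talond is earned (B10).

Yes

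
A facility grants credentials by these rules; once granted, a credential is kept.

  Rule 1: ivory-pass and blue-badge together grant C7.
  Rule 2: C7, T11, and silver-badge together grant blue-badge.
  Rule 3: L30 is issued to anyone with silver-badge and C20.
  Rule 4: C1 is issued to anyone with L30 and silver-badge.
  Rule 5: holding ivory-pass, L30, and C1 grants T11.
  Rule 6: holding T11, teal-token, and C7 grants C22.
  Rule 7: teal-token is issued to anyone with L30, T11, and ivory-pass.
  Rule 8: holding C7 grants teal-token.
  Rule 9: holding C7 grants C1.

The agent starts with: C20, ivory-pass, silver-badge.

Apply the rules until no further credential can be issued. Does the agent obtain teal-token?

Yes

Holding silver-badge and C20 grants L30 (Rule 3).
Holding L30 and silver-badge grants C1 (Rule 4).
Holding ivory-pass, L30, and C1 grants T11 (Rule 5).
Holding L30, T11, and ivory-pass grants teal-token (Rule 7).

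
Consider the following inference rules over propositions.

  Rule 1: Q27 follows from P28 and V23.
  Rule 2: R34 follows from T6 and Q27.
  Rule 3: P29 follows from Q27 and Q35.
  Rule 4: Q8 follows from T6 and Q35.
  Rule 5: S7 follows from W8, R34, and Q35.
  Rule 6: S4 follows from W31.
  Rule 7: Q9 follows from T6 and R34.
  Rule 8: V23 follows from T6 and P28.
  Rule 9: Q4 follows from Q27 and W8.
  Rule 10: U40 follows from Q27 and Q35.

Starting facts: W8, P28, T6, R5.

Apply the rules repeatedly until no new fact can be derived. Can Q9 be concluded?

Yes

T6 and P28 hold, so V23 follows (Rule 8).
From P28 and V23, Rule 1 gives Q27.
T6 and Q27 hold, so R34 follows (Rule 2).
From T6 and R34, Rule 7 gives Q9.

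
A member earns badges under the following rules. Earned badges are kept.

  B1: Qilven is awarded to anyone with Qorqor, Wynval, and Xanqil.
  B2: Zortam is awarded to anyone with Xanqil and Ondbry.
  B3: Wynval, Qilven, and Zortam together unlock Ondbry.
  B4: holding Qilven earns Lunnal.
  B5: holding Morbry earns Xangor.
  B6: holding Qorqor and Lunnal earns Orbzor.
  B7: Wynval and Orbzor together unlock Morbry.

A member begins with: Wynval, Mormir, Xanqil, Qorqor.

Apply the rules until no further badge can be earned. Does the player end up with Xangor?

With Qorqor, Wynval, and Xanqil, Qilven is earned (B1).
With Qilven, Lunnal is earned (B4).
With Qorqor and Lunnal, Orbzor is earned (B6).
With Wynval and Orbzor, Morbry is earned (B7).
With Morbry, Xangor is earned (B5).

Yes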